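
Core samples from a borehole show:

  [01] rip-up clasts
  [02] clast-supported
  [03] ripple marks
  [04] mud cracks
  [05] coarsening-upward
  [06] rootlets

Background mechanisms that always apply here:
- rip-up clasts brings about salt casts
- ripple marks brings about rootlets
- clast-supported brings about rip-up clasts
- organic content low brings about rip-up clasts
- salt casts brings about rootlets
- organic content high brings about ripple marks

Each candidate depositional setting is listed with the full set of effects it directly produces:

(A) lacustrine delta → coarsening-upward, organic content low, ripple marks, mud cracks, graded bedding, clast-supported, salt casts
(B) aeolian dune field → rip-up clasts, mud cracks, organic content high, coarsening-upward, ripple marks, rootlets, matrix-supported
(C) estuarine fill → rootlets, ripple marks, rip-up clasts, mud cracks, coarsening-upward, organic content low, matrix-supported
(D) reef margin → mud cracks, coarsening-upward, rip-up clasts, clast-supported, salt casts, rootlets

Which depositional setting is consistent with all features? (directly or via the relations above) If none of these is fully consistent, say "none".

For each candidate, compare predicted effects to what was observed:
(A) lacustrine delta — accounts for every observation (rip-up clasts by organic content low → rip-up clasts)
(B) aeolian dune field — rip-up clasts match; clast-supported miss; ripple marks match; mud cracks match; coarsening-upward match; rootlets match
(C) estuarine fill — rip-up clasts match; clast-supported miss; ripple marks match; mud cracks match; coarsening-upward match; rootlets match
(D) reef margin — does not account for ripple marks
Only (A) is consistent with every observation.

A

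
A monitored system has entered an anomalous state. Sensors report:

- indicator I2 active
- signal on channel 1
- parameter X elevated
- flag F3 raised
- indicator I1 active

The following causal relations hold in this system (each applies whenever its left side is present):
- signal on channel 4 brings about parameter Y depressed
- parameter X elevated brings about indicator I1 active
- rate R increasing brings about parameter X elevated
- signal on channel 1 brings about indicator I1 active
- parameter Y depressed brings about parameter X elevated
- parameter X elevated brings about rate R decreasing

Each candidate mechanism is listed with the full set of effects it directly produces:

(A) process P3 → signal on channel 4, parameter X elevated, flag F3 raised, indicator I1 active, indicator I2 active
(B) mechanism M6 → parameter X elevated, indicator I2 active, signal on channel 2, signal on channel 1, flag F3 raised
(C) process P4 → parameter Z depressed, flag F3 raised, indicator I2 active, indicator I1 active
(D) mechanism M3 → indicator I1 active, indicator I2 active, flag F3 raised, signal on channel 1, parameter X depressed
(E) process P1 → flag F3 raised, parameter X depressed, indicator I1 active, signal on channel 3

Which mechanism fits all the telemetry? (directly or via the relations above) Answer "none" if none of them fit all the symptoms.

For each candidate, compare predicted effects to what was observed:
(A) process P3 — does not account for signal on channel 1
(B) mechanism M6 — indicator I2 active ✓; signal on channel 1 ✓; parameter X elevated ✓; flag F3 raised ✓; indicator I1 active ✓ (by signal on channel 1 → indicator I1 active)
(C) process P4 — does not account for signal on channel 1, parameter X elevated
(D) mechanism M3 — fails on parameter X elevated (predicts parameter X depressed, not parameter X elevated)
(E) process P1 — fails on indicator I2 active, signal on channel 1, parameter X elevated (predicts parameter X depressed, not parameter X elevated)
(B) alone accounts for all the evidence.

B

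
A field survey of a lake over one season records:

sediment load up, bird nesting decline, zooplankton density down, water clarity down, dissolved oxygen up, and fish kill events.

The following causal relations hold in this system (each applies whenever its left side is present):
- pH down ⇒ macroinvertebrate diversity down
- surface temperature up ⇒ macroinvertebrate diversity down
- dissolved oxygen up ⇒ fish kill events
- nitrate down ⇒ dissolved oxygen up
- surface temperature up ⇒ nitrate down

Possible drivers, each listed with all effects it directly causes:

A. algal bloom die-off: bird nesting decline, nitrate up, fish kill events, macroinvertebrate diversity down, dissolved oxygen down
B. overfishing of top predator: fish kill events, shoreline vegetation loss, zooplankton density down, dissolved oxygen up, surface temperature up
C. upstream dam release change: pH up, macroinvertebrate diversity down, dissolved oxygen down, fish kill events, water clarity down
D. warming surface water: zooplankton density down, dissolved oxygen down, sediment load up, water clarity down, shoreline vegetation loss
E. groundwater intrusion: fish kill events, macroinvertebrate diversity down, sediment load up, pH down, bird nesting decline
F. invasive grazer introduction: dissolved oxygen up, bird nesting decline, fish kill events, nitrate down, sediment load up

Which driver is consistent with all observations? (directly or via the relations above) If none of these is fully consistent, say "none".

For each candidate, compare predicted effects to what was observed:
(A) algal bloom die-off — sediment load up ✗; bird nesting decline ✓; zooplankton density down ✗; water clarity down ✗; dissolved oxygen up ✗; fish kill events ✓
(B) overfishing of top predator — sediment load up ✗; bird nesting decline ✗; zooplankton density down ✓; water clarity down ✗; dissolved oxygen up ✓; fish kill events ✓
(C) upstream dam release change — sediment load up ✗; bird nesting decline ✗; zooplankton density down ✗; water clarity down ✓; dissolved oxygen up ✗; fish kill events ✓
(D) warming surface water — sediment load up ✓; bird nesting decline ✗; zooplankton density down ✓; water clarity down ✓; dissolved oxygen up ✗; fish kill events ✗
(E) groundwater intrusion — does not account for zooplankton density down, water clarity down, dissolved oxygen up
(F) invasive grazer introduction — sediment load up ✓; bird nesting decline ✓; zooplankton density down ✗; water clarity down ✗; dissolved oxygen up ✓; fish kill events ✓
Every candidate fails on at least one observation.

none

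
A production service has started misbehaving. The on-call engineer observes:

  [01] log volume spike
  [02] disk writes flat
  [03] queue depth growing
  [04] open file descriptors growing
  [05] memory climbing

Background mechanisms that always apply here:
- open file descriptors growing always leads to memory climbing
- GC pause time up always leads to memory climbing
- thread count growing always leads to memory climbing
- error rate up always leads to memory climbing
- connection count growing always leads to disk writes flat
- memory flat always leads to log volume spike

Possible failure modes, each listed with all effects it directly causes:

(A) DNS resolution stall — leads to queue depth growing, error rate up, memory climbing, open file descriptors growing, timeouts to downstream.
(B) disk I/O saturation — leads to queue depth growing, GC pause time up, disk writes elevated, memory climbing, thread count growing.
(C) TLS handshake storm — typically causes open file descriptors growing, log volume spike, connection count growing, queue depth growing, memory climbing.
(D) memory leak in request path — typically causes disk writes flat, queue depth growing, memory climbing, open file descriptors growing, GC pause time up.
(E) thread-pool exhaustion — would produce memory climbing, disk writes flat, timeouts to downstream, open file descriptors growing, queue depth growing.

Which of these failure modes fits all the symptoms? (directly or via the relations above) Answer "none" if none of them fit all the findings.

For each candidate, compare predicted effects to what was observed:
(A) DNS resolution stall — log volume spike NO; disk writes flat NO; queue depth growing yes; open file descriptors growing yes; memory climbing yes
(B) disk I/O saturation — fails on log volume spike, disk writes flat, open file descriptors growing (predicts disk writes elevated, not disk writes flat)
(C) TLS handshake storm — accounts for every observation (disk writes flat through connection count growing → disk writes flat)
(D) memory leak in request path — log volume spike NO; disk writes flat yes; queue depth growing yes; open file descriptors growing yes; memory climbing yes
(E) thread-pool exhaustion — does not account for log volume spike
Only (C) is consistent with every observation.

C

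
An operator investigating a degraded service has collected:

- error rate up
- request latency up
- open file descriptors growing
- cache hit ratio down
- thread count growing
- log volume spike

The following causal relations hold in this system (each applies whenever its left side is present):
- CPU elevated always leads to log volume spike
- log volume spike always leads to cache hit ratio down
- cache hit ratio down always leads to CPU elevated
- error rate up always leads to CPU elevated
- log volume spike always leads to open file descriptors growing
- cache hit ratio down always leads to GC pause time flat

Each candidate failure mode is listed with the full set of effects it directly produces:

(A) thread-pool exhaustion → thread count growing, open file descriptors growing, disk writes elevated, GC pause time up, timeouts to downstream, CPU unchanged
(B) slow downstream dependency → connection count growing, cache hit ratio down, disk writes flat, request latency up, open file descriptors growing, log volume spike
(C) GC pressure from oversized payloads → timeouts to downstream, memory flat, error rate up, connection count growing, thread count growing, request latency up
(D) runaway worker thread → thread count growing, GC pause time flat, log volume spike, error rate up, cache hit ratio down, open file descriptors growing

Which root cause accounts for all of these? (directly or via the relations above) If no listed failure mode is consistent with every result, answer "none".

Per-candidate check:
(A) thread-pool exhaustion — error rate up -; request latency up -; open file descriptors growing +; cache hit ratio down -; thread count growing +; log volume spike -
(B) slow downstream dependency — error rate up -; request latency up +; open file descriptors growing +; cache hit ratio down +; thread count growing -; log volume spike +
(C) GC pressure from oversized payloads — error rate up +; request latency up +; open file descriptors growing + (via error rate up → CPU elevated → log volume spike → open file descriptors growing); cache hit ratio down + (via error rate up → CPU elevated → log volume spike → cache hit ratio down); thread count growing +; log volume spike + (via error rate up → CPU elevated → log volume spike)
(D) runaway worker thread — error rate up +; request latency up -; open file descriptors growing +; cache hit ratio down +; thread count growing +; log volume spike +
Only (C) is consistent with every observation.

C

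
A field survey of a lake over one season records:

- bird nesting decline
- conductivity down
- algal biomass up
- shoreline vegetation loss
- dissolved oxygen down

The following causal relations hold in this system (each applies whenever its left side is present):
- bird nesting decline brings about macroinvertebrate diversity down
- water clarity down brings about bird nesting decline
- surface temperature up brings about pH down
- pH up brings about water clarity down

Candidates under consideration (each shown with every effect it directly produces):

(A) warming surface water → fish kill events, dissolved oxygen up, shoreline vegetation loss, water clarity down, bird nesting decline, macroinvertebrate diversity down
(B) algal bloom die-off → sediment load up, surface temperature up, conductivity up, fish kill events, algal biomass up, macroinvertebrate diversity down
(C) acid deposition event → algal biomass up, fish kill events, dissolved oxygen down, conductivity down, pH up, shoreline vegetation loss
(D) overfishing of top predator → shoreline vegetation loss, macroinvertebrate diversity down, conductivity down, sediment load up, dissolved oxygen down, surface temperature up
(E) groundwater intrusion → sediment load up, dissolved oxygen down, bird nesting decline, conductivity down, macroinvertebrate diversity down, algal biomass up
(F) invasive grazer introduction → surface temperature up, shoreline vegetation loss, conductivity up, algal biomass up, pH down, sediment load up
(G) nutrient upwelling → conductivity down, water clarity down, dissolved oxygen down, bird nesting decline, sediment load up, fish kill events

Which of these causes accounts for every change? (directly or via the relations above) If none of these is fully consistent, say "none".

Testing each hypothesis:
(A) warming surface water — bird nesting decline ✓; conductivity down ✗; algal biomass up ✗; shoreline vegetation loss ✓; dissolved oxygen down ✗
(B) algal bloom die-off — fails on bird nesting decline, conductivity down, shoreline vegetation loss, dissolved oxygen down (predicts conductivity up, not conductivity down)
(C) acid deposition event — bird nesting decline ✓ (through pH up → water clarity down → bird nesting decline); conductivity down ✓; algal biomass up ✓; shoreline vegetation loss ✓; dissolved oxygen down ✓
(D) overfishing of top predator — bird nesting decline ✗; conductivity down ✓; algal biomass up ✗; shoreline vegetation loss ✓; dissolved oxygen down ✓
(E) groundwater intrusion — bird nesting decline ✓; conductivity down ✓; algal biomass up ✓; shoreline vegetation loss ✗; dissolved oxygen down ✓
(F) invasive grazer introduction — bird nesting decline ✗; conductivity down ✗; algal biomass up ✓; shoreline vegetation loss ✓; dissolved oxygen down ✗
(G) nutrient upwelling — does not account for algal biomass up, shoreline vegetation loss
(C) alone accounts for all the evidence.

C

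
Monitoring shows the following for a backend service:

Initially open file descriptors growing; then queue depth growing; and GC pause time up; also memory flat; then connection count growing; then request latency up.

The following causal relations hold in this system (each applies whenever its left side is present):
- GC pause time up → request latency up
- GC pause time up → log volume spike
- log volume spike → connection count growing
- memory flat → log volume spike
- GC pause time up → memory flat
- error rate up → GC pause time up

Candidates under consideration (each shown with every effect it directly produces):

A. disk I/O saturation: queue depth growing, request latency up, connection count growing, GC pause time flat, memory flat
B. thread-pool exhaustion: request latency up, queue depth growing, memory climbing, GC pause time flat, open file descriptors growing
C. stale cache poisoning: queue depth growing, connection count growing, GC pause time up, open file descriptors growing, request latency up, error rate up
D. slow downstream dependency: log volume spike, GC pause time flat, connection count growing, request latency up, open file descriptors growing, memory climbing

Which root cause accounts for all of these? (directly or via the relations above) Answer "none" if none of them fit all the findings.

C

Checking each candidate against the observations:
(A) disk I/O saturation — open file descriptors growing miss; queue depth growing match; GC pause time up miss; memory flat match; connection count growing match; request latency up match
(B) thread-pool exhaustion — open file descriptors growing match; queue depth growing match; GC pause time up miss; memory flat miss; connection count growing miss; request latency up match
(C) stale cache poisoning — open file descriptors growing match; queue depth growing match; GC pause time up match; memory flat match (by GC pause time up → memory flat); connection count growing match; request latency up match
(D) slow downstream dependency — open file descriptors growing match; queue depth growing miss; GC pause time up miss; memory flat miss; connection count growing match; request latency up match
Only (C) is consistent with every observation.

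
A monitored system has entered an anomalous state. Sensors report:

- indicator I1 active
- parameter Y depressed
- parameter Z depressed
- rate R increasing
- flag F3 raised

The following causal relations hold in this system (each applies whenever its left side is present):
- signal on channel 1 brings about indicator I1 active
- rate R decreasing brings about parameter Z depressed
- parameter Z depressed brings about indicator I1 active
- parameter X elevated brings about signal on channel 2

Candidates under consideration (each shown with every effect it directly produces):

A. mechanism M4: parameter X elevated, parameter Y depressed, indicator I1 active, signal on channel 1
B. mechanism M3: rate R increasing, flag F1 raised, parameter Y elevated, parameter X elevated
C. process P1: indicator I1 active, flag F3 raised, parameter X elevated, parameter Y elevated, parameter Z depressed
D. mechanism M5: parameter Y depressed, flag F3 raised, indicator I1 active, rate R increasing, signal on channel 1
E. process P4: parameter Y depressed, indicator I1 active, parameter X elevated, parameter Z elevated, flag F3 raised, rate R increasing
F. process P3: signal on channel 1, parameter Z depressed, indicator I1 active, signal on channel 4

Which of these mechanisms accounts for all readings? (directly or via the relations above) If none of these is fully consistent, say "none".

Checking each candidate against the observations:
(A) mechanism M4 — indicator I1 active yes; parameter Y depressed yes; parameter Z depressed NO; rate R increasing NO; flag F3 raised NO
(B) mechanism M3 — fails on indicator I1 active, parameter Y depressed, parameter Z depressed, flag F3 raised (predicts parameter Y elevated, not parameter Y depressed)
(C) process P1 — indicator I1 active yes; parameter Y depressed NO; parameter Z depressed yes; rate R increasing NO; flag F3 raised yes
(D) mechanism M5 — indicator I1 active yes; parameter Y depressed yes; parameter Z depressed NO; rate R increasing yes; flag F3 raised yes
(E) process P4 — indicator I1 active yes; parameter Y depressed yes; parameter Z depressed NO; rate R increasing yes; flag F3 raised yes
(F) process P3 — indicator I1 active yes; parameter Y depressed NO; parameter Z depressed yes; rate R increasing NO; flag F3 raised NO
Every candidate fails on at least one observation.

none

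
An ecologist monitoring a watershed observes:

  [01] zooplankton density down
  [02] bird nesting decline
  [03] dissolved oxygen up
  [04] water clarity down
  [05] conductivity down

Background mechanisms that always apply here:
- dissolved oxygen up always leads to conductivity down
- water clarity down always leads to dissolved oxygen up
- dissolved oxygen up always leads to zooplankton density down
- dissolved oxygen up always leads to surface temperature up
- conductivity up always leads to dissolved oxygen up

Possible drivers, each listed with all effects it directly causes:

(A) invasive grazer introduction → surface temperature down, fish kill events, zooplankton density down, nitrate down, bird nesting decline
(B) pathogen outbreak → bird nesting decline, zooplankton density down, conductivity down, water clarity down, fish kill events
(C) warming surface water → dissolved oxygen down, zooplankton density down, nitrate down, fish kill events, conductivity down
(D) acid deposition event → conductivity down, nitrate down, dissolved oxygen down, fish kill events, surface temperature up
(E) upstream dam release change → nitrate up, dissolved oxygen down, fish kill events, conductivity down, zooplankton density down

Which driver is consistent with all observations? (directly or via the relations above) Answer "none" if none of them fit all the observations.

Per-candidate check:
(A) invasive grazer introduction — zooplankton density down yes; bird nesting decline yes; dissolved oxygen up NO; water clarity down NO; conductivity down NO
(B) pathogen outbreak — accounts for every observation (dissolved oxygen up via water clarity down → dissolved oxygen up)
(C) warming surface water — zooplankton density down yes; bird nesting decline NO; dissolved oxygen up NO; water clarity down NO; conductivity down yes
(D) acid deposition event — zooplankton density down NO; bird nesting decline NO; dissolved oxygen up NO; water clarity down NO; conductivity down yes
(E) upstream dam release change — zooplankton density down yes; bird nesting decline NO; dissolved oxygen up NO; water clarity down NO; conductivity down yes
(B) alone accounts for all the evidence.

B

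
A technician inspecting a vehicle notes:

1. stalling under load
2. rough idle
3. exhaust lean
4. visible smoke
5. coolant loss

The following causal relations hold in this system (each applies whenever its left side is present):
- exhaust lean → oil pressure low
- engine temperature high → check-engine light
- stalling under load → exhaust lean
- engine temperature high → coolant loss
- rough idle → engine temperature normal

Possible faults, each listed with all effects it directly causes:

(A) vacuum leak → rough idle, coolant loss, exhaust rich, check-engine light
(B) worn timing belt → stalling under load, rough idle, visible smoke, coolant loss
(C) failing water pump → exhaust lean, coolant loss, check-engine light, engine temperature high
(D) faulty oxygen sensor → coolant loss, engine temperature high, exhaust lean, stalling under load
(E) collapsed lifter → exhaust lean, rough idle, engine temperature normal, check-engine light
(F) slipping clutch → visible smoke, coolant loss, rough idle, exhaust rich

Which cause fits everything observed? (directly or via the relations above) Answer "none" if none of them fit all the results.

For each candidate, compare predicted effects to what was observed:
(A) vacuum leak — stalling under load miss; rough idle match; exhaust lean miss; visible smoke miss; coolant loss match
(B) worn timing belt — stalling under load match; rough idle match; exhaust lean match (by stalling under load → exhaust lean); visible smoke match; coolant loss match
(C) failing water pump — stalling under load miss; rough idle miss; exhaust lean match; visible smoke miss; coolant loss match
(D) faulty oxygen sensor — stalling under load match; rough idle miss; exhaust lean match; visible smoke miss; coolant loss match
(E) collapsed lifter — stalling under load miss; rough idle match; exhaust lean match; visible smoke miss; coolant loss miss
(F) slipping clutch — fails on stalling under load, exhaust lean (predicts exhaust rich, not exhaust lean)
(B) alone accounts for all the evidence.

B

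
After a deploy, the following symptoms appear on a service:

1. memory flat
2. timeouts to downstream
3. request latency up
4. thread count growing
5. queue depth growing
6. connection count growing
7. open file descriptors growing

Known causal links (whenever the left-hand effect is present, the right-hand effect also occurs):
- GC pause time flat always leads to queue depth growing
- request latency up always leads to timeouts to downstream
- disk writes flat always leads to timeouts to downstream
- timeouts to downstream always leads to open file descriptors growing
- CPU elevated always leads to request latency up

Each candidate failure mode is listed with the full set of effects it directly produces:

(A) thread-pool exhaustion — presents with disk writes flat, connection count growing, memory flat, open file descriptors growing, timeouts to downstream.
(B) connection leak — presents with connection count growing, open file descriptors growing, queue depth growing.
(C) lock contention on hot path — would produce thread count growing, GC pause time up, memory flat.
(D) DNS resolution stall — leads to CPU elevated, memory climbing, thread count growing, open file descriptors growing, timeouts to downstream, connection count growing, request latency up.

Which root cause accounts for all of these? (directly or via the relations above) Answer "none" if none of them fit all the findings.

Per-candidate check:
(A) thread-pool exhaustion — does not account for request latency up, thread count growing, queue depth growing
(B) connection leak — does not account for memory flat, timeouts to downstream, request latency up, thread count growing
(C) lock contention on hot path — memory flat yes; timeouts to downstream NO; request latency up NO; thread count growing yes; queue depth growing NO; connection count growing NO; open file descriptors growing NO
(D) DNS resolution stall — fails on memory flat, queue depth growing (predicts memory climbing, not memory flat)
Every candidate fails on at least one observation.

none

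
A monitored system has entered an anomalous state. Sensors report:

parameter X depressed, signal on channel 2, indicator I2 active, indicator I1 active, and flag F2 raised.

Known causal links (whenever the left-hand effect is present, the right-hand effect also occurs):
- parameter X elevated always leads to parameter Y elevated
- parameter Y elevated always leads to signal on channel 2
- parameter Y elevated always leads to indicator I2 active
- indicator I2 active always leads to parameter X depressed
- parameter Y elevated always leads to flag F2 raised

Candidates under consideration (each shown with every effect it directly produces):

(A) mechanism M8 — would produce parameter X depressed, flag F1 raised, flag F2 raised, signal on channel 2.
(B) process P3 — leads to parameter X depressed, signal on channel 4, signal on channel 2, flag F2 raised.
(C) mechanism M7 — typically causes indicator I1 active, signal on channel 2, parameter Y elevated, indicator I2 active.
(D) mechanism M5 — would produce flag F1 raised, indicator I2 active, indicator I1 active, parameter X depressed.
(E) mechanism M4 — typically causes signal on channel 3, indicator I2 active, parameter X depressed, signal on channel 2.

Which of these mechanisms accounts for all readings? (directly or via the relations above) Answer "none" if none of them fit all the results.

For each candidate, compare predicted effects to what was observed:
(A) mechanism M8 — does not account for indicator I2 active, indicator I1 active
(B) process P3 — does not account for indicator I2 active, indicator I1 active
(C) mechanism M7 — parameter X depressed + (through indicator I2 active → parameter X depressed); signal on channel 2 +; indicator I2 active +; indicator I1 active +; flag F2 raised + (through parameter Y elevated → flag F2 raised)
(D) mechanism M5 — does not account for signal on channel 2, flag F2 raised
(E) mechanism M4 — does not account for indicator I1 active, flag F2 raised
(C) alone accounts for all the evidence.

C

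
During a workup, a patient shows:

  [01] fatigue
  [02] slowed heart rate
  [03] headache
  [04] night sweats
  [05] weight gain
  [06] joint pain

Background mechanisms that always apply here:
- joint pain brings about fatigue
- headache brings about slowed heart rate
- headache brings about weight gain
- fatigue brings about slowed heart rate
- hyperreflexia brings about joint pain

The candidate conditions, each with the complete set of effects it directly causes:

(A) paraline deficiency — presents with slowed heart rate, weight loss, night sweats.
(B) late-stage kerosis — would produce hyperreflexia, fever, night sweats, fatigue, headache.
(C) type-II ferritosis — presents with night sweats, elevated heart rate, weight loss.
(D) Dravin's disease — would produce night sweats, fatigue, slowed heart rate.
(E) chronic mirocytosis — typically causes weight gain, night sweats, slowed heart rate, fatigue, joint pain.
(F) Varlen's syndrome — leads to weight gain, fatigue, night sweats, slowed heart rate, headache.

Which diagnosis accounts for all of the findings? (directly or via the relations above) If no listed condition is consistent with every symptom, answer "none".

B

Checking each candidate against the observations:
(A) paraline deficiency — fatigue -; slowed heart rate +; headache -; night sweats +; weight gain -; joint pain -
(B) late-stage kerosis — fatigue +; slowed heart rate + (by headache → slowed heart rate); headache +; night sweats +; weight gain + (by headache → weight gain); joint pain + (by hyperreflexia → joint pain)
(C) type-II ferritosis — fails on fatigue, slowed heart rate, headache, weight gain, joint pain (predicts elevated heart rate, not slowed heart rate; predicts weight loss, not weight gain)
(D) Dravin's disease — fatigue +; slowed heart rate +; headache -; night sweats +; weight gain -; joint pain -
(E) chronic mirocytosis — does not account for headache
(F) Varlen's syndrome — fatigue +; slowed heart rate +; headache +; night sweats +; weight gain +; joint pain -
(B) alone accounts for all the evidence.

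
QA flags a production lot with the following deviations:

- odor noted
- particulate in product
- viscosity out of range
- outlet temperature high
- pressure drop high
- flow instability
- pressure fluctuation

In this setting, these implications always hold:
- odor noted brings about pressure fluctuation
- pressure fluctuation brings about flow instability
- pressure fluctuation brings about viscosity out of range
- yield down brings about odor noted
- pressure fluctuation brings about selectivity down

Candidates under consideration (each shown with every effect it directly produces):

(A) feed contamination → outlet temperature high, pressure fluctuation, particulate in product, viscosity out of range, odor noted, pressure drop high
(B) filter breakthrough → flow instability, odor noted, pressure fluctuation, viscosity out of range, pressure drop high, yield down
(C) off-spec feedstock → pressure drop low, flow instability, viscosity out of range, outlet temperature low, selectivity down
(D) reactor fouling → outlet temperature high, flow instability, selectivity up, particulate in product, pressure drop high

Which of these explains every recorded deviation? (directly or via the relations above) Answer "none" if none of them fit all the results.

Checking each candidate against the observations:
(A) feed contamination — accounts for every observation (flow instability through pressure fluctuation → flow instability)
(B) filter breakthrough — odor noted yes; particulate in product NO; viscosity out of range yes; outlet temperature high NO; pressure drop high yes; flow instability yes; pressure fluctuation yes
(C) off-spec feedstock — fails on odor noted, particulate in product, outlet temperature high, pressure drop high, pressure fluctuation (predicts outlet temperature low, not outlet temperature high; predicts pressure drop low, not pressure drop high)
(D) reactor fouling — odor noted NO; particulate in product yes; viscosity out of range NO; outlet temperature high yes; pressure drop high yes; flow instability yes; pressure fluctuation NO
(A) alone accounts for all the evidence.

A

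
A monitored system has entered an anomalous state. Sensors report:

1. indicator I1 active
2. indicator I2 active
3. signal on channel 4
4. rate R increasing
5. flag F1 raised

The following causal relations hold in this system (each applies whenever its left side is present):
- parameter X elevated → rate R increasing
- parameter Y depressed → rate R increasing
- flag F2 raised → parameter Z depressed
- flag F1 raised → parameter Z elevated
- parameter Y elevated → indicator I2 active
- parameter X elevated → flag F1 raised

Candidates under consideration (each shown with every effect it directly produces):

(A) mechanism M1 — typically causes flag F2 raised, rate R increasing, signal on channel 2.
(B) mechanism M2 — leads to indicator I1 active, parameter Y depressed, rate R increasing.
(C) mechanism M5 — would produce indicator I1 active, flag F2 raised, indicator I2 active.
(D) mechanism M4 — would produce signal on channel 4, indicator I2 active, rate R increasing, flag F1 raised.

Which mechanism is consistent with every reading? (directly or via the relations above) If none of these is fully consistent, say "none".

For each candidate, compare predicted effects to what was observed:
(A) mechanism M1 — does not account for indicator I1 active, indicator I2 active, signal on channel 4, flag F1 raised
(B) mechanism M2 — does not account for indicator I2 active, signal on channel 4, flag F1 raised
(C) mechanism M5 — indicator I1 active yes; indicator I2 active yes; signal on channel 4 NO; rate R increasing NO; flag F1 raised NO
(D) mechanism M4 — does not account for indicator I1 active
None of the listed candidates fits everything.

none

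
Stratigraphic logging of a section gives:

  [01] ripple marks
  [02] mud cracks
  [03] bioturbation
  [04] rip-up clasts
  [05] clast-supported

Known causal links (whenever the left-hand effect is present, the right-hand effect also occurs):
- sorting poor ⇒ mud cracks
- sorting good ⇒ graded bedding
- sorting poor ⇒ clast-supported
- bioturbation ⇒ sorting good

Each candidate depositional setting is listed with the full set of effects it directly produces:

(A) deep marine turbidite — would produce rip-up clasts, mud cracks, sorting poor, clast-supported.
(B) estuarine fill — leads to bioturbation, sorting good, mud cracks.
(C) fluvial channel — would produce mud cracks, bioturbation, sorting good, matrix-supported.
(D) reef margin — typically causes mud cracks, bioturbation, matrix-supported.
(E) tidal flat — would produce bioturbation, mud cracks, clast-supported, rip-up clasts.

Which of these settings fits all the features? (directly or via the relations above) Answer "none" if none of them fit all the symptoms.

none

For each candidate, compare predicted effects to what was observed:
(A) deep marine turbidite — ripple marks miss; mud cracks match; bioturbation miss; rip-up clasts match; clast-supported match
(B) estuarine fill — ripple marks miss; mud cracks match; bioturbation match; rip-up clasts miss; clast-supported miss
(C) fluvial channel — fails on ripple marks, rip-up clasts, clast-supported (predicts matrix-supported, not clast-supported)
(D) reef margin — fails on ripple marks, rip-up clasts, clast-supported (predicts matrix-supported, not clast-supported)
(E) tidal flat — does not account for ripple marks
None of the listed candidates fits everything.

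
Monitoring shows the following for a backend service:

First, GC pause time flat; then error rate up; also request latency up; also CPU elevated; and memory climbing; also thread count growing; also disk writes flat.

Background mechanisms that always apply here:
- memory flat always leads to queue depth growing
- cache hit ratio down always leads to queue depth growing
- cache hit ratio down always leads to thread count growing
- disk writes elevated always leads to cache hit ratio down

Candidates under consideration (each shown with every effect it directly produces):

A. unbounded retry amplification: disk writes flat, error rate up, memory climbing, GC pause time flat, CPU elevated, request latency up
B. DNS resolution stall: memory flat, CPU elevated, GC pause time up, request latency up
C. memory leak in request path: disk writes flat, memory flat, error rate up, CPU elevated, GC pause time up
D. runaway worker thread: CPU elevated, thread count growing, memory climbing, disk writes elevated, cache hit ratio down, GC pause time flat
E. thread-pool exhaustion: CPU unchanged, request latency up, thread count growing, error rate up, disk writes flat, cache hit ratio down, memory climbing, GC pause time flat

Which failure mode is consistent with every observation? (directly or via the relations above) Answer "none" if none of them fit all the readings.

none

Checking each candidate against the observations:
(A) unbounded retry amplification — GC pause time flat yes; error rate up yes; request latency up yes; CPU elevated yes; memory climbing yes; thread count growing NO; disk writes flat yes
(B) DNS resolution stall — GC pause time flat NO; error rate up NO; request latency up yes; CPU elevated yes; memory climbing NO; thread count growing NO; disk writes flat NO
(C) memory leak in request path — GC pause time flat NO; error rate up yes; request latency up NO; CPU elevated yes; memory climbing NO; thread count growing NO; disk writes flat yes
(D) runaway worker thread — fails on error rate up, request latency up, disk writes flat (predicts disk writes elevated, not disk writes flat)
(E) thread-pool exhaustion — fails on CPU elevated (predicts CPU unchanged, not CPU elevated)
Every candidate fails on at least one observation.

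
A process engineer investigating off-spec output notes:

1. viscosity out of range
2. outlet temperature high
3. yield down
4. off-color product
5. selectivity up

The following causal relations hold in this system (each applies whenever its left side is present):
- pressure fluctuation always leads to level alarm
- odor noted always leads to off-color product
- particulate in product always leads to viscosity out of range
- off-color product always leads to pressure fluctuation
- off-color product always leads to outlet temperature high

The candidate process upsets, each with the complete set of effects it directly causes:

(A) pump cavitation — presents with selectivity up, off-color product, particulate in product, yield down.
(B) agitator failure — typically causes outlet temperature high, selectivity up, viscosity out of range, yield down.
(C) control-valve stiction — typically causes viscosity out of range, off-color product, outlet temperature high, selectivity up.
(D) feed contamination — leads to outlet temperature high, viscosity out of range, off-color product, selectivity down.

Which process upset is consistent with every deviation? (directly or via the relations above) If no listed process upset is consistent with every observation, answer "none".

A

Checking each candidate against the observations:
(A) pump cavitation — accounts for every observation (viscosity out of range through particulate in product → viscosity out of range)
(B) agitator failure — viscosity out of range yes; outlet temperature high yes; yield down yes; off-color product NO; selectivity up yes
(C) control-valve stiction — viscosity out of range yes; outlet temperature high yes; yield down NO; off-color product yes; selectivity up yes
(D) feed contamination — viscosity out of range yes; outlet temperature high yes; yield down NO; off-color product yes; selectivity up NO
(A) is the only candidate with no mismatches.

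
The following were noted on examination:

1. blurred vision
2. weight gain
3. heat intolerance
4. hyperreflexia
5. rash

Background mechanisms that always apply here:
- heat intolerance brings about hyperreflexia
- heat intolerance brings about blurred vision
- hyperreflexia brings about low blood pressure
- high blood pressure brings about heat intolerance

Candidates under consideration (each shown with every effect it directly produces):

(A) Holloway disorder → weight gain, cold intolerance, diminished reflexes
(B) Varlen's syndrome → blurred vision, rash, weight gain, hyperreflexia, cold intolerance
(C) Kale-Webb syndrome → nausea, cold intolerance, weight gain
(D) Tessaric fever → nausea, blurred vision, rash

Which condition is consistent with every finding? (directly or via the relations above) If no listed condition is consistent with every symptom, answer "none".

none

For each candidate, compare predicted effects to what was observed:
(A) Holloway disorder — blurred vision ✗; weight gain ✓; heat intolerance ✗; hyperreflexia ✗; rash ✗
(B) Varlen's syndrome — fails on heat intolerance (predicts cold intolerance, not heat intolerance)
(C) Kale-Webb syndrome — blurred vision ✗; weight gain ✓; heat intolerance ✗; hyperreflexia ✗; rash ✗
(D) Tessaric fever — does not account for weight gain, heat intolerance, hyperreflexia
None of the listed candidates fits everything.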